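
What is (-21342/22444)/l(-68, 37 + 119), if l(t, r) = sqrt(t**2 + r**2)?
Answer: -10671*sqrt(1810)/81247280 ≈ -0.0055877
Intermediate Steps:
l(t, r) = sqrt(r**2 + t**2)
(-21342/22444)/l(-68, 37 + 119) = (-21342/22444)/(sqrt((37 + 119)**2 + (-68)**2)) = (-21342*1/22444)/(sqrt(156**2 + 4624)) = -10671/(11222*sqrt(24336 + 4624)) = -10671*sqrt(1810)/7240/11222 = -10671*sqrt(1810)/81247280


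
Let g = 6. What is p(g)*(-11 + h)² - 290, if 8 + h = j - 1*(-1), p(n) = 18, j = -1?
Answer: 6208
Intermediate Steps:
h = -8 (h = -8 + (-1 - 1*(-1)) = -8 + (-1 + 1) = -8 + 0 = -8)
p(g)*(-11 + h)² - 290 = 18*(-11 - 8)² - 290 = 18*(-19)² - 290 = 18*361 - 290 = 6498 - 290 = 6208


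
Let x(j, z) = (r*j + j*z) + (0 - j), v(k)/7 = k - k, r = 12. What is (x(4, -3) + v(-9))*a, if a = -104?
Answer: -3328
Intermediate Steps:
v(k) = 0 (v(k) = 7*(k - k) = 7*0 = 0)
x(j, z) = 11*j + j*z (x(j, z) = (12*j + j*z) + (0 - j) = (12*j + j*z) - j = 11*j + j*z)
(x(4, -3) + v(-9))*a = (4*(11 - 3) + 0)*(-104) = (4*8 + 0)*(-104) = (32 + 0)*(-104) = 32*(-104) = -3328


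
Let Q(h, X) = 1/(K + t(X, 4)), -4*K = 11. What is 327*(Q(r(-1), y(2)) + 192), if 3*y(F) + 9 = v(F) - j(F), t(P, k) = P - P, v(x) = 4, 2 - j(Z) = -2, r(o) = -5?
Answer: 689316/11 ≈ 62665.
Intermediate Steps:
K = -11/4 (K = -¼*11 = -11/4 ≈ -2.7500)
j(Z) = 4 (j(Z) = 2 - 1*(-2) = 2 + 2 = 4)
t(P, k) = 0
y(F) = -3 (y(F) = -3 + (4 - 1*4)/3 = -3 + (4 - 4)/3 = -3 + (⅓)*0 = -3 + 0 = -3)
Q(h, X) = -4/11 (Q(h, X) = 1/(-11/4 + 0) = 1/(-11/4) = -4/11)
327*(Q(r(-1), y(2)) + 192) = 327*(-4/11 + 192) = 327*(2108/11) = 689316/11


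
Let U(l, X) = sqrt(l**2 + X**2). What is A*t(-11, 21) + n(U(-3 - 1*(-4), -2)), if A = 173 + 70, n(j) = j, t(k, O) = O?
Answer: 5103 + sqrt(5) ≈ 5105.2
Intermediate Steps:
U(l, X) = sqrt(X**2 + l**2)
A = 243
A*t(-11, 21) + n(U(-3 - 1*(-4), -2)) = 243*21 + sqrt((-2)**2 + (-3 - 1*(-4))**2) = 5103 + sqrt(4 + (-3 + 4)**2) = 5103 + sqrt(4 + 1**2) = 5103 + sqrt(4 + 1) = 5103 + sqrt(5)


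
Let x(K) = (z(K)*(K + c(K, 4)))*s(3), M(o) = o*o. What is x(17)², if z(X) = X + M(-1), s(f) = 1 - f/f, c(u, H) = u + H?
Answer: 0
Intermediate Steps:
c(u, H) = H + u
M(o) = o²
s(f) = 0 (s(f) = 1 - 1*1 = 1 - 1 = 0)
z(X) = 1 + X (z(X) = X + (-1)² = X + 1 = 1 + X)
x(K) = 0 (x(K) = ((1 + K)*(K + (4 + K)))*0 = ((1 + K)*(4 + 2*K))*0 = 0)
x(17)² = 0² = 0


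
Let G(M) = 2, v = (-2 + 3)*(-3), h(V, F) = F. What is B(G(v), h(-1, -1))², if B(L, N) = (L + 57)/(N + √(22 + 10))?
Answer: 3481/(1 - 4*√2)² ≈ 160.52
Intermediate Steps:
v = -3 (v = 1*(-3) = -3)
B(L, N) = (57 + L)/(N + 4*√2) (B(L, N) = (57 + L)/(N + √32) = (57 + L)/(N + 4*√2))
B(G(v), h(-1, -1))² = ((57 + 2)/(-1 + 4*√2))² = (59/(-1 + 4*√2))² = 3481/(-1 + 4*√2)²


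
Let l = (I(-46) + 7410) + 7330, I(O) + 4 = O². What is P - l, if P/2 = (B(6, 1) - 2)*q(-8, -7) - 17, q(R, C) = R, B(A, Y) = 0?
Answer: -16854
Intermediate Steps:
I(O) = -4 + O²
l = 16852 (l = ((-4 + (-46)²) + 7410) + 7330 = ((-4 + 2116) + 7410) + 7330 = (2112 + 7410) + 7330 = 9522 + 7330 = 16852)
P = -2 (P = 2*((0 - 2)*(-8) - 17) = 2*(-2*(-8) - 17) = 2*(16 - 17) = 2*(-1) = -2)
P - l = -2 - 1*16852 = -2 - 16852 = -16854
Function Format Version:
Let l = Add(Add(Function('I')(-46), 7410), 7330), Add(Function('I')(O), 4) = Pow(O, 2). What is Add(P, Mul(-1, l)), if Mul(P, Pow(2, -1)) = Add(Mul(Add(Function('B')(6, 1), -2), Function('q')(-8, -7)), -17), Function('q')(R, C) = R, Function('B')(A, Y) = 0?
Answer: -16854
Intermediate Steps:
Function('I')(O) = Add(-4, Pow(O, 2))
l = 16852 (l = Add(Add(Add(-4, Pow(-46, 2)), 7410), 7330) = Add(Add(Add(-4, 2116), 7410), 7330) = Add(Add(2112, 7410), 7330) = Add(9522, 7330) = 16852)
P = -2 (P = Mul(2, Add(Mul(Add(0, -2), -8), -17)) = Mul(2, Add(Mul(-2, -8), -17)) = Mul(2, Add(16, -17)) = Mul(2, -1) = -2)
Add(P, Mul(-1, l)) = Add(-2, Mul(-1, 16852)) = Add(-2, -16852) = -16854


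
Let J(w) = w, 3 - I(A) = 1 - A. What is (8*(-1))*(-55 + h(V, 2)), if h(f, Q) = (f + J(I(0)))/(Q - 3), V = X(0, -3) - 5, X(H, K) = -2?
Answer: 400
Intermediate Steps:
I(A) = 2 + A (I(A) = 3 - (1 - A) = 3 + (-1 + A) = 2 + A)
V = -7 (V = -2 - 5 = -7)
h(f, Q) = (2 + f)/(-3 + Q) (h(f, Q) = (f + (2 + 0))/(Q - 3) = (f + 2)/(-3 + Q) = (2 + f)/(-3 + Q))
(8*(-1))*(-55 + h(V, 2)) = (8*(-1))*(-55 + (2 - 7)/(-3 + 2)) = -8*(-55 - 5/(-1)) = -8*(-55 - 1*(-5)) = -8*(-55 + 5) = -8*(-50) = 400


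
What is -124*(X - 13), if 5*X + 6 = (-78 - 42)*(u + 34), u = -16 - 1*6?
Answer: 187364/5 ≈ 37473.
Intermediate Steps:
u = -22 (u = -16 - 6 = -22)
X = -1446/5 (X = -6/5 + ((-78 - 42)*(-22 + 34))/5 = -6/5 + (-120*12)/5 = -6/5 + (1/5)*(-1440) = -6/5 - 288 = -1446/5 ≈ -289.20)
-124*(X - 13) = -124*(-1446/5 - 13) = -124*(-1511/5) = 187364/5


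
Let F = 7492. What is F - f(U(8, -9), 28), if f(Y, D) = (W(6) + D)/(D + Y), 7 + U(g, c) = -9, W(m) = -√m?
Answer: 22469/3 + √6/12 ≈ 7489.9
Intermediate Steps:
U(g, c) = -16 (U(g, c) = -7 - 9 = -16)
f(Y, D) = (D - √6)/(D + Y) (f(Y, D) = (-√6 + D)/(D + Y) = (D - √6)/(D + Y))
F - f(U(8, -9), 28) = 7492 - (28 - √6)/(28 - 16) = 7492 - (28 - √6)/12 = 7492 - (7/3 - √6/12) = 7492 + (-7/3 + √6/12) = 22469/3 + √6/12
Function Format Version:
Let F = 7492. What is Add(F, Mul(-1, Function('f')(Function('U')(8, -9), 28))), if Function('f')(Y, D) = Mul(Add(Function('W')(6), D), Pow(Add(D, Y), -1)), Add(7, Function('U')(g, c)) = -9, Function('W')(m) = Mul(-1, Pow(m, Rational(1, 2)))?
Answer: Add(Rational(22469, 3), Mul(Rational(1, 12), Pow(6, Rational(1, 2)))) ≈ 7489.9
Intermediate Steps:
Function('U')(g, c) = -16 (Function('U')(g, c) = Add(-7, -9) = -16)
Function('f')(Y, D) = Mul(Pow(Add(D, Y), -1), Add(D, Mul(-1, Pow(6, Rational(1, 2))))) (Function('f')(Y, D) = Mul(Add(Mul(-1, Pow(6, Rational(1, 2))), D), Pow(Add(D, Y), -1)) = Mul(Add(D, Mul(-1, Pow(6, Rational(1, 2)))), Pow(Add(D, Y), -1)) = Mul(Pow(Add(D, Y), -1), Add(D, Mul(-1, Pow(6, Rational(1, 2))))))
Add(F, Mul(-1, Function('f')(Function('U')(8, -9), 28))) = Add(7492, Mul(-1, Mul(Pow(Add(28, -16), -1), Add(28, Mul(-1, Pow(6, Rational(1, 2))))))) = Add(7492, Mul(-1, Mul(Pow(12, -1), Add(28, Mul(-1, Pow(6, Rational(1, 2))))))) = Add(7492, Mul(-1, Mul(Rational(1, 12), Add(28, Mul(-1, Pow(6, Rational(1, 2))))))) = Add(7492, Mul(-1, Add(Rational(7, 3), Mul(Rational(-1, 12), Pow(6, Rational(1, 2)))))) = Add(7492, Add(Rational(-7, 3), Mul(Rational(1, 12), Pow(6, Rational(1, 2))))) = Add(Rational(22469, 3), Mul(Rational(1, 12), Pow(6, Rational(1, 2))))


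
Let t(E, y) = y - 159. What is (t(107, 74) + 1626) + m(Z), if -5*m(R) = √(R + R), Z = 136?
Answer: 1541 - 4*√17/5 ≈ 1537.7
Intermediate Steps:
m(R) = -√2*√R/5 (m(R) = -√(R + R)/5 = -√2*√R/5)
t(E, y) = -159 + y
(t(107, 74) + 1626) + m(Z) = ((-159 + 74) + 1626) - √2*√136/5 = (-85 + 1626) - √2*2*√34/5 = 1541 - 4*√17/5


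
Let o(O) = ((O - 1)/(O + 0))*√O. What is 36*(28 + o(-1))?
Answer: 1008 + 72*I ≈ 1008.0 + 72.0*I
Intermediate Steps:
o(O) = (-1 + O)/√O (o(O) = ((-1 + O)/O)*√O = (-1 + O)/√O)
36*(28 + o(-1)) = 36*(28 + (-1 - 1)/√(-1)) = 36*(28 - I*(-2)) = 36*(28 + 2*I) = 1008 + 72*I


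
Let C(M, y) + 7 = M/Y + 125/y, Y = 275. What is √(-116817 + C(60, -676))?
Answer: 9*I*√2949300365/1430 ≈ 341.8*I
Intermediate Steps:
C(M, y) = -7 + 125/y + M/275 (C(M, y) = -7 + (M/275 + 125/y) = -7 + (125/y + M/275) = -7 + 125/y + M/275)
√(-116817 + C(60, -676)) = √(-116817 + (-7 + 125/(-676) + (1/275)*60)) = √(-116817 + (-7 + 125*(-1/676) + 12/55)) = √(-116817 + (-7 - 125/676 + 12/55)) = √(-116817 - 259023/37180) = √(-4343515083/37180) = 9*I*√2949300365/1430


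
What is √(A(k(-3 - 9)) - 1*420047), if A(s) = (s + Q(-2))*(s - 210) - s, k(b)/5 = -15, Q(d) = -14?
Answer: I*√394607 ≈ 628.18*I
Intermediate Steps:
k(b) = -75 (k(b) = 5*(-15) = -75)
A(s) = -s + (-210 + s)*(-14 + s) (A(s) = (s - 14)*(s - 210) - s = (-14 + s)*(-210 + s) - s = (-210 + s)*(-14 + s) - s = -s + (-210 + s)*(-14 + s))
√(A(k(-3 - 9)) - 1*420047) = √((2940 + (-75)² - 225*(-75)) - 1*420047) = √((2940 + 5625 + 16875) - 420047) = √(25440 - 420047) = √(-394607) = I*√394607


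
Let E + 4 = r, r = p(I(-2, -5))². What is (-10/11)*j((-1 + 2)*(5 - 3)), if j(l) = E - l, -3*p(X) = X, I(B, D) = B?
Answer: 500/99 ≈ 5.0505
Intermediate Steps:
p(X) = -X/3
r = 4/9 (r = (-⅓*(-2))² = (⅔)² = 4/9 ≈ 0.44444)
E = -32/9 (E = -4 + 4/9 = -32/9 ≈ -3.5556)
j(l) = -32/9 - l
(-10/11)*j((-1 + 2)*(5 - 3)) = (-10/11)*(-32/9 - (-1 + 2)*(5 - 3)) = (-10/11)*(-32/9 - 2) = (-1*10/11)*(-32/9 - 1*2) = -10*(-32/9 - 2)/11 = -10/11*(-50/9) = 500/99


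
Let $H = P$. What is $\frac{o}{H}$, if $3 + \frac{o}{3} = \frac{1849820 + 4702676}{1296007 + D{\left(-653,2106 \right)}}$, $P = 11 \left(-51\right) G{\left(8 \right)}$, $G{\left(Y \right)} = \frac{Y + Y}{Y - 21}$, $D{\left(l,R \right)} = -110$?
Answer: $\frac{3149315}{352483984} \approx 0.0089346$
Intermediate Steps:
$G{\left(Y \right)} = \frac{2 Y}{-21 + Y}$
$P = \frac{8976}{13}$ ($P = 11 \left(-51\right) 2 \cdot 8 \frac{1}{-21 + 8} = - 561 \cdot 2 \cdot 8 \frac{1}{-13} = - 561 \cdot 2 \cdot 8 \left(- \frac{1}{13}\right) = \left(-561\right) \left(- \frac{16}{13}\right) = \frac{8976}{13} \approx 690.46$)
$o = \frac{7994415}{1295897}$ ($o = -9 + 3 \frac{1849820 + 4702676}{1296007 - 110} = -9 + 3 \cdot \frac{6552496}{1295897} = -9 + \frac{19657488}{1295897} = \frac{7994415}{1295897} \approx 6.169$)
$H = \frac{8976}{13} \approx 690.46$
$\frac{o}{H} = \frac{7994415}{1295897 \cdot \frac{8976}{13}} = \frac{7994415}{1295897} \cdot \frac{13}{8976} = \frac{3149315}{352483984}$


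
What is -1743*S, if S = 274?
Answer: -477582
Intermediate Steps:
-1743*S = -1743*274 = -477582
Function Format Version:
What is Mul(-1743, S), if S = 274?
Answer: -477582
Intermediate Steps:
Mul(-1743, S) = Mul(-1743, 274) = -477582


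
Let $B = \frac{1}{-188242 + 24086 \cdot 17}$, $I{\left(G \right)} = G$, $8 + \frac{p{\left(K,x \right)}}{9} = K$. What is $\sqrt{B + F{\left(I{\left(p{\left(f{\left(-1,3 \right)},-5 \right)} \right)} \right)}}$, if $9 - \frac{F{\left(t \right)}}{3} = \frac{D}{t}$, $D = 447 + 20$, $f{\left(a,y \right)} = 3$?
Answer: $\frac{\sqrt{79026279265}}{36870} \approx 7.6245$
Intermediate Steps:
$p{\left(K,x \right)} = -72 + 9 K$
$B = \frac{1}{221220}$ ($B = \frac{1}{-188242 + 409462} = \frac{1}{221220} \approx 4.5204 \cdot 10^{-6}$)
$D = 467$
$F{\left(t \right)} = 27 - \frac{1401}{t}$ ($F{\left(t \right)} = 27 - 3 \frac{467}{t} = 27 - \frac{1401}{t}$)
$\sqrt{B + F{\left(I{\left(p{\left(f{\left(-1,3 \right)},-5 \right)} \right)} \right)}} = \sqrt{\frac{1}{221220} - \left(-27 + \frac{1401}{-72 + 9 \cdot 3}\right)} = \sqrt{\frac{1}{221220} - \left(-27 + \frac{1401}{-72 + 27}\right)} = \sqrt{\frac{1}{221220} - \left(-27 + \frac{1401}{-45}\right)} = \sqrt{\frac{1}{221220} + \left(27 - - \frac{467}{15}\right)} = \sqrt{\frac{1}{221220} + \left(27 + \frac{467}{15}\right)} = \sqrt{\frac{1}{221220} + \frac{872}{15}} = \sqrt{\frac{12860257}{221220}} = \frac{\sqrt{79026279265}}{36870}$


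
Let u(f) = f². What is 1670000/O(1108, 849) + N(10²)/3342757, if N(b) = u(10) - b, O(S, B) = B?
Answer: 1670000/849 ≈ 1967.0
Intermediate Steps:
N(b) = 100 - b (N(b) = 10² - b = 100 - b)
1670000/O(1108, 849) + N(10²)/3342757 = 1670000/849 + (100 - 1*10²)/3342757 = 1670000*(1/849) + (100 - 1*100)*(1/3342757) = 1670000/849 + (100 - 100)*(1/3342757) = 1670000/849 + 0*(1/3342757) = 1670000/849 + 0 = 1670000/849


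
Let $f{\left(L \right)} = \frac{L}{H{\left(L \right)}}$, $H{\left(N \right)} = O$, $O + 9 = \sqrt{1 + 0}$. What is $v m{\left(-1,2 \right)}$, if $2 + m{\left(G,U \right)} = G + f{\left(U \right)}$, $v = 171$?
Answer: $- \frac{2223}{4} \approx -555.75$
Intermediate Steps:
$O = -8$ ($O = -9 + \sqrt{1 + 0} = -9 + \sqrt{1} = -9 + 1 = -8$)
$H{\left(N \right)} = -8$
$f{\left(L \right)} = - \frac{L}{8}$ ($f{\left(L \right)} = \frac{L}{-8} = L \left(- \frac{1}{8}\right) = - \frac{L}{8}$)
$m{\left(G,U \right)} = -2 + G - \frac{U}{8}$ ($m{\left(G,U \right)} = -2 + \left(G - \frac{U}{8}\right) = -2 + G - \frac{U}{8}$)
$v m{\left(-1,2 \right)} = 171 \left(-2 - 1 - \frac{1}{4}\right) = 171 \left(- \frac{13}{4}\right) = - \frac{2223}{4}$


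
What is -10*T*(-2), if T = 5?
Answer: 100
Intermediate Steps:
-10*T*(-2) = -10*5*(-2) = -50*(-2) = 100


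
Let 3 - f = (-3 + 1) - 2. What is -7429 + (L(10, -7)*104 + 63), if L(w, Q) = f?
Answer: -6638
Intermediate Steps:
f = 7 (f = 3 - ((-3 + 1) - 2) = 3 - (-2 - 2) = 3 - 1*(-4) = 3 + 4 = 7)
L(w, Q) = 7
-7429 + (L(10, -7)*104 + 63) = -7429 + (7*104 + 63) = -7429 + (728 + 63) = -7429 + 791 = -6638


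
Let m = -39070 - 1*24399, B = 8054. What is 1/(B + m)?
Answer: -1/55415 ≈ -1.8046e-5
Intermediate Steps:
m = -63469 (m = -39070 - 24399 = -63469)
1/(B + m) = 1/(8054 - 63469) = 1/(-55415) = -1/55415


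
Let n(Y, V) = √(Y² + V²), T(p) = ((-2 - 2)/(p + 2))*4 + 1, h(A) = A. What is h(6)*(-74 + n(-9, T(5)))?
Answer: -444 + 270*√2/7 ≈ -389.45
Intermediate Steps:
T(p) = 1 - 16/(2 + p) (T(p) = -4/(2 + p)*4 + 1 = -16/(2 + p) + 1 = 1 - 16/(2 + p))
n(Y, V) = √(V² + Y²)
h(6)*(-74 + n(-9, T(5))) = 6*(-74 + √(((-14 + 5)/(2 + 5))² + (-9)²)) = 6*(-74 + √((-9/7)² + 81)) = 6*(-74 + √(81/49 + 81)) = 6*(-74 + √(4050/49)) = 6*(-74 + 45*√2/7) = -444 + 270*√2/7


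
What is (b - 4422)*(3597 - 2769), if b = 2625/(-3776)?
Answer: -3456920079/944 ≈ -3.6620e+6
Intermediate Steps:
b = -2625/3776 (b = 2625*(-1/3776) = -2625/3776 ≈ -0.69518)
(b - 4422)*(3597 - 2769) = (-2625/3776 - 4422)*(3597 - 2769) = -16700097/3776*828 = -3456920079/944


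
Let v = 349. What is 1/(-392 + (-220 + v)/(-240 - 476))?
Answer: -716/280801 ≈ -0.0025498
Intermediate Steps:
1/(-392 + (-220 + v)/(-240 - 476)) = 1/(-392 + (-220 + 349)/(-240 - 476)) = 1/(-392 + 129/(-716)) = 1/(-392 + 129*(-1/716)) = 1/(-392 - 129/716) = 1/(-280801/716) = -716/280801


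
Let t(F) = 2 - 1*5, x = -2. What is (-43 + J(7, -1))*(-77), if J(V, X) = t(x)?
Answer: 3542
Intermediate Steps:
t(F) = -3 (t(F) = 2 - 5 = -3)
J(V, X) = -3
(-43 + J(7, -1))*(-77) = (-43 - 3)*(-77) = -46*(-77) = 3542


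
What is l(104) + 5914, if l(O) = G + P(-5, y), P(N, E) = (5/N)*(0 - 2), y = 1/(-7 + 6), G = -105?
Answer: 5811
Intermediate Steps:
y = -1 (y = 1/(-1) = -1)
P(N, E) = -10/N (P(N, E) = (5/N)*(-2) = -10/N)
l(O) = -103 (l(O) = -105 - 10/(-5) = -105 - 10*(-1/5) = -105 + 2 = -103)
l(104) + 5914 = -103 + 5914 = 5811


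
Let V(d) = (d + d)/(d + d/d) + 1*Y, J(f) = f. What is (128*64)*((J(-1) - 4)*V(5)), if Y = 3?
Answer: -573440/3 ≈ -1.9115e+5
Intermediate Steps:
V(d) = 3 + 2*d/(1 + d) (V(d) = (d + d)/(d + d/d) + 1*3 = (2*d)/(d + 1) + 3 = (2*d)/(1 + d) + 3 = 2*d/(1 + d) + 3 = 3 + 2*d/(1 + d))
(128*64)*((J(-1) - 4)*V(5)) = (128*64)*((-1 - 4)*((3 + 5*5)/(1 + 5))) = 8192*(-5*(3 + 25)/6) = 8192*(-5*28/6) = 8192*(-5*14/3) = 8192*(-70/3) = -573440/3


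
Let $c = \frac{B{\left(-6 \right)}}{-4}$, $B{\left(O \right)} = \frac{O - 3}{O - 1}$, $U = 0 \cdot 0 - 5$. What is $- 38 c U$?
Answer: $- \frac{855}{14} \approx -61.071$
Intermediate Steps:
$U = -5$ ($U = 0 - 5 = -5$)
$B{\left(O \right)} = \frac{-3 + O}{-1 + O}$
$c = - \frac{9}{28}$ ($c = \frac{\frac{1}{-1 - 6} \left(-3 - 6\right)}{-4} = \frac{1}{-7} \left(-9\right) \left(- \frac{1}{4}\right) = \left(- \frac{1}{7}\right) \left(-9\right) \left(- \frac{1}{4}\right) = \frac{9}{7} \left(- \frac{1}{4}\right) = - \frac{9}{28} \approx -0.32143$)
$- 38 c U = \left(-38\right) \left(- \frac{9}{28}\right) \left(-5\right) = \frac{171}{14} \left(-5\right) = - \frac{855}{14}$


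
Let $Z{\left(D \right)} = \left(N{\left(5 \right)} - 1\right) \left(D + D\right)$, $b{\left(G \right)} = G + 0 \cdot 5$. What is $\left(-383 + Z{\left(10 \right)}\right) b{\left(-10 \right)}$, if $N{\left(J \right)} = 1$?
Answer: $3830$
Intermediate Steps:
$b{\left(G \right)} = G$ ($b{\left(G \right)} = G + 0 = G$)
$Z{\left(D \right)} = 0$ ($Z{\left(D \right)} = \left(1 - 1\right) \left(D + D\right) = 0 \cdot 2 D = 0$)
$\left(-383 + Z{\left(10 \right)}\right) b{\left(-10 \right)} = \left(-383 + 0\right) \left(-10\right) = \left(-383\right) \left(-10\right) = 3830$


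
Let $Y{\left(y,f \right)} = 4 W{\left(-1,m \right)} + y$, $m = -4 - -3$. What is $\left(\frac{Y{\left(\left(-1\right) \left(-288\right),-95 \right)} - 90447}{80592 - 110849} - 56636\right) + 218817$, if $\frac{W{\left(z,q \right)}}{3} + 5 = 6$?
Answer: $\frac{4907200664}{30257} \approx 1.6218 \cdot 10^{5}$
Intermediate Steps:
$m = -1$ ($m = -4 + 3 = -1$)
$W{\left(z,q \right)} = 3$ ($W{\left(z,q \right)} = -15 + 3 \cdot 6 = -15 + 18 = 3$)
$Y{\left(y,f \right)} = 12 + y$ ($Y{\left(y,f \right)} = 4 \cdot 3 + y = 12 + y$)
$\left(\frac{Y{\left(\left(-1\right) \left(-288\right),-95 \right)} - 90447}{80592 - 110849} - 56636\right) + 218817 = \left(\frac{\left(12 - -288\right) - 90447}{80592 - 110849} - 56636\right) + 218817 = \left(\frac{\left(12 + 288\right) - 90447}{-30257} - 56636\right) + 218817 = \left(\left(300 - 90447\right) \left(- \frac{1}{30257}\right) - 56636\right) + 218817 = \left(\left(-90147\right) \left(- \frac{1}{30257}\right) - 56636\right) + 218817 = \left(\frac{90147}{30257} - 56636\right) + 218817 = - \frac{1713545305}{30257} + 218817 = \frac{4907200664}{30257}$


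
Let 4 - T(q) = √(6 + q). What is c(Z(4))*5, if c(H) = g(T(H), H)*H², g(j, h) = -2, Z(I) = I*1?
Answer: -160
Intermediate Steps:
Z(I) = I
T(q) = 4 - √(6 + q)
c(H) = -2*H²
c(Z(4))*5 = -2*4²*5 = -2*16*5 = -32*5 = -160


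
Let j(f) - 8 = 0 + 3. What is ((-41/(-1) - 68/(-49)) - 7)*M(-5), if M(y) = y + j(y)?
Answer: 10404/49 ≈ 212.33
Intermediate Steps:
j(f) = 11 (j(f) = 8 + (0 + 3) = 8 + 3 = 11)
M(y) = 11 + y (M(y) = y + 11 = 11 + y)
((-41/(-1) - 68/(-49)) - 7)*M(-5) = ((-41/(-1) - 68/(-49)) - 7)*(11 - 5) = ((-41*(-1) - 68*(-1/49)) - 7)*6 = ((41 + 68/49) - 7)*6 = (2077/49 - 7)*6 = (1734/49)*6 = 10404/49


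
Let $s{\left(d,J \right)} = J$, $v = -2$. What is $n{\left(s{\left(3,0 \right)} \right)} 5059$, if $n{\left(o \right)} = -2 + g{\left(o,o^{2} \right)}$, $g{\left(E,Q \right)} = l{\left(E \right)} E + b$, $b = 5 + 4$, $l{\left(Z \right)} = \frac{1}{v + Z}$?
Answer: $35413$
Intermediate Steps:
$l{\left(Z \right)} = \frac{1}{-2 + Z}$
$b = 9$
$g{\left(E,Q \right)} = 9 + \frac{E}{-2 + E}$ ($g{\left(E,Q \right)} = \frac{E}{-2 + E} + 9 = 9 + \frac{E}{-2 + E}$)
$n{\left(o \right)} = -2 + \frac{2 \left(-9 + 5 o\right)}{-2 + o}$
$n{\left(s{\left(3,0 \right)} \right)} 5059 = \frac{2 \left(-7 + 4 \cdot 0\right)}{-2 + 0} \cdot 5059 = \frac{2 \left(-7 + 0\right)}{-2} \cdot 5059 = 2 \left(- \frac{1}{2}\right) \left(-7\right) 5059 = 7 \cdot 5059 = 35413$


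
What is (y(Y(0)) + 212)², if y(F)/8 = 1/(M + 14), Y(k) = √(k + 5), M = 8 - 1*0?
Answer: 5456896/121 ≈ 45098.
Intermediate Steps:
M = 8 (M = 8 + 0 = 8)
Y(k) = √(5 + k)
y(F) = 4/11 (y(F) = 8/(8 + 14) = 8/22 = 8*(1/22) = 4/11)
(y(Y(0)) + 212)² = (4/11 + 212)² = (2336/11)² = 5456896/121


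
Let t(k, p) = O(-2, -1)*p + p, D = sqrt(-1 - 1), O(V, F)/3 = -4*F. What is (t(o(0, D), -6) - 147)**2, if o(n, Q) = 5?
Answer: 50625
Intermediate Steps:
O(V, F) = -12*F (O(V, F) = 3*(-4*F) = -12*F)
D = I*sqrt(2) (D = sqrt(-2) = I*sqrt(2) ≈ 1.4142*I)
t(k, p) = 13*p (t(k, p) = (-12*(-1))*p + p = 12*p + p = 13*p)
(t(o(0, D), -6) - 147)**2 = (13*(-6) - 147)**2 = (-78 - 147)**2 = (-225)**2 = 50625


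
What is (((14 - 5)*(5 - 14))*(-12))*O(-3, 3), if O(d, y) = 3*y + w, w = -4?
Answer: 4860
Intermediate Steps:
O(d, y) = -4 + 3*y (O(d, y) = 3*y - 4 = -4 + 3*y)
(((14 - 5)*(5 - 14))*(-12))*O(-3, 3) = (((14 - 5)*(5 - 14))*(-12))*(-4 + 3*3) = ((9*(-9))*(-12))*(-4 + 9) = -81*(-12)*5 = 972*5 = 4860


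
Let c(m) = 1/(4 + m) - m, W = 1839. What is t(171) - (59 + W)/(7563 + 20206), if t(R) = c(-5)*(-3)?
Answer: -335126/27769 ≈ -12.068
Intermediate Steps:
t(R) = -12 (t(R) = ((1 - 1*(-5)**2 - 4*(-5))/(4 - 5))*(-3) = ((1 - 1*25 + 20)/(-1))*(-3) = -(1 - 25 + 20)*(-3) = -1*(-4)*(-3) = 4*(-3) = -12)
t(171) - (59 + W)/(7563 + 20206) = -12 - (59 + 1839)/(7563 + 20206) = -12 - 1898/27769 = -335126/27769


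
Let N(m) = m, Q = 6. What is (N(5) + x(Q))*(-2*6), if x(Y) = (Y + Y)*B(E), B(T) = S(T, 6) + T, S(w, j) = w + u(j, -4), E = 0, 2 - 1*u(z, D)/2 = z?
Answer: 1092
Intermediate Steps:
u(z, D) = 4 - 2*z
S(w, j) = 4 + w - 2*j (S(w, j) = w + (4 - 2*j) = 4 + w - 2*j)
B(T) = -8 + 2*T (B(T) = (4 + T - 2*6) + T = (4 + T - 12) + T = (-8 + T) + T = -8 + 2*T)
x(Y) = -16*Y (x(Y) = (Y + Y)*(-8 + 2*0) = (2*Y)*(-8 + 0) = (2*Y)*(-8) = -16*Y)
(N(5) + x(Q))*(-2*6) = (5 - 16*6)*(-2*6) = (5 - 96)*(-12) = -91*(-12) = 1092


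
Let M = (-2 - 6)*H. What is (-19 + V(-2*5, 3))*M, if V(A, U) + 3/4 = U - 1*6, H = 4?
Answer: 728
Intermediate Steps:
V(A, U) = -27/4 + U (V(A, U) = -3/4 + (U - 1*6) = -3/4 + (U - 6) = -3/4 + (-6 + U) = -27/4 + U)
M = -32 (M = (-2 - 6)*4 = -8*4 = -32)
(-19 + V(-2*5, 3))*M = (-19 + (-27/4 + 3))*(-32) = (-19 - 15/4)*(-32) = -91/4*(-32) = 728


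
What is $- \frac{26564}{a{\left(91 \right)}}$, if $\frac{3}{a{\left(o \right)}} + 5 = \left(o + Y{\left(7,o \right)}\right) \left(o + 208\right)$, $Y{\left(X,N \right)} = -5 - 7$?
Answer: $-209111808$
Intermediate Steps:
$Y{\left(X,N \right)} = -12$ ($Y{\left(X,N \right)} = -5 - 7 = -12$)
$a{\left(o \right)} = \frac{3}{-5 + \left(-12 + o\right) \left(208 + o\right)}$ ($a{\left(o \right)} = \frac{3}{-5 + \left(o - 12\right) \left(o + 208\right)} = \frac{3}{-5 + \left(-12 + o\right) \left(208 + o\right)}$)
$- \frac{26564}{a{\left(91 \right)}} = - \frac{26564}{3 \frac{1}{-2501 + 91^{2} + 196 \cdot 91}} = - \frac{26564}{3 \frac{1}{-2501 + 8281 + 17836}} = - \frac{26564}{3 \cdot \frac{1}{23616}} = - 26564 \frac{1}{\frac{1}{7872}} = \left(-26564\right) 7872 = -209111808$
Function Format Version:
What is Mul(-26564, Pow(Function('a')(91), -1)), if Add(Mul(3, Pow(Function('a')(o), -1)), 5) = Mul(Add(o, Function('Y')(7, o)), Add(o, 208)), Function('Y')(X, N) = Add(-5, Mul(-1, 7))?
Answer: -209111808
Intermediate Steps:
Function('Y')(X, N) = -12 (Function('Y')(X, N) = Add(-5, -7) = -12)
Function('a')(o) = Mul(3, Pow(Add(-5, Mul(Add(-12, o), Add(208, o))), -1)) (Function('a')(o) = Mul(3, Pow(Add(-5, Mul(Add(o, -12), Add(o, 208))), -1)) = Mul(3, Pow(Add(-5, Mul(Add(-12, o), Add(208, o))), -1)))
Mul(-26564, Pow(Function('a')(91), -1)) = Mul(-26564, Pow(Mul(3, Pow(Add(-2501, Pow(91, 2), Mul(196, 91)), -1)), -1)) = Mul(-26564, Pow(Mul(3, Pow(Add(-2501, 8281, 17836), -1)), -1)) = Mul(-26564, Pow(Mul(3, Pow(23616, -1)), -1)) = Mul(-26564, Pow(Mul(3, Rational(1, 23616)), -1)) = Mul(-26564, Pow(Rational(1, 7872), -1)) = Mul(-26564, 7872) = -209111808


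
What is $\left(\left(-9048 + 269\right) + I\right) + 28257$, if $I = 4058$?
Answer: $23536$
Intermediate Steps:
$\left(\left(-9048 + 269\right) + I\right) + 28257 = \left(\left(-9048 + 269\right) + 4058\right) + 28257 = \left(-8779 + 4058\right) + 28257 = -4721 + 28257 = 23536$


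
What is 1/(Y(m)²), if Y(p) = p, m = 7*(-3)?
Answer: 1/441 ≈ 0.0022676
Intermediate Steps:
m = -21
1/(Y(m)²) = 1/((-21)²) = 1/441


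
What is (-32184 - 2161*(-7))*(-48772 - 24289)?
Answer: 1246201477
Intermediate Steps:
(-32184 - 2161*(-7))*(-48772 - 24289) = (-32184 + 15127)*(-73061) = -17057*(-73061) = 1246201477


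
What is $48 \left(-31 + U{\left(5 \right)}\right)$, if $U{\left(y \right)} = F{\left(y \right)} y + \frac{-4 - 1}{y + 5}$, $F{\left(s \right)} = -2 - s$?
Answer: $-3192$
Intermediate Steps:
$U{\left(y \right)} = - \frac{5}{5 + y} + y \left(-2 - y\right)$ ($U{\left(y \right)} = \left(-2 - y\right) y + \frac{-4 - 1}{y + 5} = y \left(-2 - y\right) - \frac{5}{5 + y} = - \frac{5}{5 + y} + y \left(-2 - y\right)$)
$48 \left(-31 + U{\left(5 \right)}\right) = 48 \left(-31 + \frac{-5 - 5^{3} - 50 - 7 \cdot 5^{2}}{5 + 5}\right) = 48 \left(-31 + \frac{-5 - 125 - 50 - 175}{10}\right) = 48 \left(-31 + \frac{1}{10} \left(-355\right)\right) = 48 \left(-31 - \frac{71}{2}\right) = 48 \left(- \frac{133}{2}\right) = -3192$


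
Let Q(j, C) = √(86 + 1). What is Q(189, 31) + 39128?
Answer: 39128 + √87 ≈ 39137.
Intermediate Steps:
Q(j, C) = √87
Q(189, 31) + 39128 = √87 + 39128 = 39128 + √87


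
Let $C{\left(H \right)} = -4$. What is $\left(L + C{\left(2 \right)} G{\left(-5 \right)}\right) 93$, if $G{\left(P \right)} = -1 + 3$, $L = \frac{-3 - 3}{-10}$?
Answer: $- \frac{3441}{5} \approx -688.2$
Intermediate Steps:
$L = \frac{3}{5}$ ($L = \left(-6\right) \left(- \frac{1}{10}\right) = \frac{3}{5} \approx 0.6$)
$G{\left(P \right)} = 2$
$\left(L + C{\left(2 \right)} G{\left(-5 \right)}\right) 93 = \left(\frac{3}{5} - 8\right) 93 = \left(- \frac{37}{5}\right) 93 = - \frac{3441}{5}$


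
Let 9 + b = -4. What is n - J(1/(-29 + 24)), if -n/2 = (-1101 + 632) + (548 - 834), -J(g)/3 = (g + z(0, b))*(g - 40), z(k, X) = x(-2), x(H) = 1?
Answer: 35338/25 ≈ 1413.5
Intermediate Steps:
b = -13 (b = -9 - 4 = -13)
z(k, X) = 1
J(g) = -3*(1 + g)*(-40 + g) (J(g) = -3*(g + 1)*(g - 40) = -3*(1 + g)*(-40 + g))
n = 1510 (n = -2*((-1101 + 632) + (548 - 834)) = -2*(-469 - 286) = -2*(-755) = 1510)
n - J(1/(-29 + 24)) = 1510 - (120 - 3/(-29 + 24)² + 117/(-29 + 24)) = 1510 - (120 - 3*(1/(-5))² + 117/(-5)) = 1510 - (120 - 3*(-⅕)² + 117*(-⅕)) = 1510 - (120 - 3*1/25 - 117/5) = 1510 - (120 - 3/25 - 117/5) = 1510 - 1*2412/25 = 1510 - 2412/25 = 35338/25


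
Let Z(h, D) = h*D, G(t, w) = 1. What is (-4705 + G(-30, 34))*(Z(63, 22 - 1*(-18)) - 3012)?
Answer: 2314368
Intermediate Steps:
Z(h, D) = D*h
(-4705 + G(-30, 34))*(Z(63, 22 - 1*(-18)) - 3012) = (-4705 + 1)*((22 - 1*(-18))*63 - 3012) = -4704*((22 + 18)*63 - 3012) = -4704*(40*63 - 3012) = -4704*(2520 - 3012) = -4704*(-492) = 2314368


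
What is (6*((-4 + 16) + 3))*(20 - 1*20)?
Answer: 0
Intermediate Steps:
(6*((-4 + 16) + 3))*(20 - 1*20) = (6*(12 + 3))*(20 - 20) = (6*15)*0 = 90*0 = 0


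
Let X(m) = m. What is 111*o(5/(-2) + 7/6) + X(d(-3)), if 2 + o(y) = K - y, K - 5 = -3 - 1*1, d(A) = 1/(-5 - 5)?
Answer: 369/10 ≈ 36.900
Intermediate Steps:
d(A) = -⅒ (d(A) = 1/(-10) = -⅒)
K = 1 (K = 5 + (-3 - 1*1) = 5 + (-3 - 1) = 5 - 4 = 1)
o(y) = -1 - y (o(y) = -2 + (1 - y) = -1 - y)
111*o(5/(-2) + 7/6) + X(d(-3)) = 111*(-1 - (5/(-2) + 7/6)) - ⅒ = 111*(-1 - (5*(-½) + 7*(⅙))) - ⅒ = 111*(-1 - (-5/2 + 7/6)) - ⅒ = 111*(-1 - 1*(-4/3)) - ⅒ = 111*(-1 + 4/3) - ⅒ = 111*(⅓) - ⅒ = 37 - ⅒ = 369/10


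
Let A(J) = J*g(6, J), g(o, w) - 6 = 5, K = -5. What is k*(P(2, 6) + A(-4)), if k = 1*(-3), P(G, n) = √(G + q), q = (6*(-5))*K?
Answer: 132 - 6*√38 ≈ 95.014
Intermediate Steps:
g(o, w) = 11 (g(o, w) = 6 + 5 = 11)
q = 150 (q = (6*(-5))*(-5) = -30*(-5) = 150)
P(G, n) = √(150 + G) (P(G, n) = √(G + 150) = √(150 + G))
A(J) = 11*J (A(J) = J*11 = 11*J)
k = -3
k*(P(2, 6) + A(-4)) = -3*(√(150 + 2) + 11*(-4)) = -3*(√152 - 44) = -3*(2*√38 - 44) = -3*(-44 + 2*√38) = 132 - 6*√38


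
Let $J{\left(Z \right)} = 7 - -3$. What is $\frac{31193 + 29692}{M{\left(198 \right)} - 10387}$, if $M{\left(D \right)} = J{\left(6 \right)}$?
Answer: $- \frac{6765}{1153} \approx -5.8673$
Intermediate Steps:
$J{\left(Z \right)} = 10$ ($J{\left(Z \right)} = 7 + 3 = 10$)
$M{\left(D \right)} = 10$
$\frac{31193 + 29692}{M{\left(198 \right)} - 10387} = \frac{31193 + 29692}{10 - 10387} = \frac{60885}{-10377} = 60885 \left(- \frac{1}{10377}\right) = - \frac{6765}{1153}$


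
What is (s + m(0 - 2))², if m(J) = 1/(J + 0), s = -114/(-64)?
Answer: 1681/1024 ≈ 1.6416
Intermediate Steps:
s = 57/32 (s = -114*(-1/64) = 57/32 ≈ 1.7813)
m(J) = 1/J
(s + m(0 - 2))² = (57/32 + 1/(0 - 2))² = (57/32 + 1/(-2))² = (57/32 - ½)² = (41/32)² = 1681/1024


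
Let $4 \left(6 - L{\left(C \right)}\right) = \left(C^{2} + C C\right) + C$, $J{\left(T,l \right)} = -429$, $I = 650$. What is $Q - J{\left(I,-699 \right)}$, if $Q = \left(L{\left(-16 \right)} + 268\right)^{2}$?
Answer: $22929$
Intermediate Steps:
$L{\left(C \right)} = 6 - \frac{C^{2}}{2} - \frac{C}{4}$ ($L{\left(C \right)} = 6 - \frac{\left(C^{2} + C C\right) + C}{4} = 6 - \frac{\left(C^{2} + C^{2}\right) + C}{4} = 6 - \frac{2 C^{2} + C}{4} = 6 - \frac{C + 2 C^{2}}{4} = 6 - \left(\frac{C^{2}}{2} + \frac{C}{4}\right) = 6 - \frac{C^{2}}{2} - \frac{C}{4}$)
$Q = 22500$ ($Q = \left(\left(6 - \frac{\left(-16\right)^{2}}{2} - -4\right) + 268\right)^{2} = \left(\left(6 - 128 + 4\right) + 268\right)^{2} = \left(-118 + 268\right)^{2} = 150^{2} = 22500$)
$Q - J{\left(I,-699 \right)} = 22500 - -429 = 22500 + 429 = 22929$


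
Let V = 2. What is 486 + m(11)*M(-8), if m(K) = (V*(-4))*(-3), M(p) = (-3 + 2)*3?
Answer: 414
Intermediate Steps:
M(p) = -3 (M(p) = -1*3 = -3)
m(K) = 24 (m(K) = (2*(-4))*(-3) = -8*(-3) = 24)
486 + m(11)*M(-8) = 486 + 24*(-3) = 486 - 72 = 414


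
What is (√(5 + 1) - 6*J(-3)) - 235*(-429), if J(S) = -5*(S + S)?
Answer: 100635 + √6 ≈ 1.0064e+5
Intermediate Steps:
J(S) = -10*S
(√(5 + 1) - 6*J(-3)) - 235*(-429) = (√(5 + 1) - (-60)*(-3)) - 235*(-429) = (√6 - 6*30) + 100815 = (√6 - 180) + 100815 = (-180 + √6) + 100815 = 100635 + √6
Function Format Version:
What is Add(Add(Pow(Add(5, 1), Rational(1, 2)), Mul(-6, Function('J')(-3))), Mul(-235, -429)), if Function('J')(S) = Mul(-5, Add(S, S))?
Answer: Add(100635, Pow(6, Rational(1, 2))) ≈ 1.0064e+5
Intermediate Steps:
Function('J')(S) = Mul(-10, S) (Function('J')(S) = Mul(-5, Mul(2, S)) = Mul(-10, S))
Add(Add(Pow(Add(5, 1), Rational(1, 2)), Mul(-6, Function('J')(-3))), Mul(-235, -429)) = Add(Add(Pow(Add(5, 1), Rational(1, 2)), Mul(-6, Mul(-10, -3))), Mul(-235, -429)) = Add(Add(Pow(6, Rational(1, 2)), Mul(-6, 30)), 100815) = Add(Add(Pow(6, Rational(1, 2)), -180), 100815) = Add(Add(-180, Pow(6, Rational(1, 2))), 100815) = Add(100635, Pow(6, Rational(1, 2)))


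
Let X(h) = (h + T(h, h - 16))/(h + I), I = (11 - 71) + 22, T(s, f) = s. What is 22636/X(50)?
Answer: 67908/25 ≈ 2716.3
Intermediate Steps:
I = -38 (I = -60 + 22 = -38)
X(h) = 2*h/(-38 + h) (X(h) = (h + h)/(h - 38) = (2*h)/(-38 + h) = 2*h/(-38 + h))
22636/X(50) = 22636/((2*50/(-38 + 50))) = 22636/((2*50/12)) = 22636/((2*50*(1/12))) = 22636/(25/3) = 22636*(3/25) = 67908/25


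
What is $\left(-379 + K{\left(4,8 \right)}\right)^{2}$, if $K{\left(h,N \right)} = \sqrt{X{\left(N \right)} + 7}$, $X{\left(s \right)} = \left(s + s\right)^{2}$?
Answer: $\left(379 - \sqrt{263}\right)^{2} \approx 1.3161 \cdot 10^{5}$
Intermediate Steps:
$X{\left(s \right)} = 4 s^{2}$ ($X{\left(s \right)} = \left(2 s\right)^{2} = 4 s^{2}$)
$K{\left(h,N \right)} = \sqrt{7 + 4 N^{2}}$ ($K{\left(h,N \right)} = \sqrt{4 N^{2} + 7} = \sqrt{7 + 4 N^{2}}$)
$\left(-379 + K{\left(4,8 \right)}\right)^{2} = \left(-379 + \sqrt{7 + 4 \cdot 8^{2}}\right)^{2} = \left(-379 + \sqrt{7 + 4 \cdot 64}\right)^{2} = \left(-379 + \sqrt{7 + 256}\right)^{2} = \left(-379 + \sqrt{263}\right)^{2}$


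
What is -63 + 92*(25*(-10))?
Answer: -23063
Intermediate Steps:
-63 + 92*(25*(-10)) = -63 + 92*(-250) = -63 - 23000 = -23063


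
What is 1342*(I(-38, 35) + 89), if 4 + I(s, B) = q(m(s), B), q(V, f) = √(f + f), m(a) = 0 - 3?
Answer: 114070 + 1342*√70 ≈ 1.2530e+5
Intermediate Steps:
m(a) = -3
q(V, f) = √2*√f (q(V, f) = √(2*f) = √2*√f)
I(s, B) = -4 + √2*√B
1342*(I(-38, 35) + 89) = 1342*((-4 + √2*√35) + 89) = 1342*((-4 + √70) + 89) = 1342*(85 + √70) = 114070 + 1342*√70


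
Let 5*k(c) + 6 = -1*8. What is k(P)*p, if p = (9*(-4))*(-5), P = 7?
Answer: -504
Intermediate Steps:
p = 180 (p = -36*(-5) = 180)
k(c) = -14/5 (k(c) = -6/5 + (-1*8)/5 = -6/5 + (⅕)*(-8) = -6/5 - 8/5 = -14/5)
k(P)*p = -14/5*180 = -504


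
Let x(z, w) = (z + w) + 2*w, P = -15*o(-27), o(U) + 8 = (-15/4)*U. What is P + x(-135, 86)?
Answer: -5103/4 ≈ -1275.8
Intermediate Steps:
o(U) = -8 - 15*U/4 (o(U) = -8 + (-15/4)*U = -8 + (-5*¾)*U = -8 - 15*U/4)
P = -5595/4 (P = -15*(-8 - 15/4*(-27)) = -15*(-8 + 405/4) = -15*373/4 = -5595/4 ≈ -1398.8)
x(z, w) = z + 3*w (x(z, w) = (w + z) + 2*w = z + 3*w)
P + x(-135, 86) = -5595/4 + (-135 + 3*86) = -5595/4 + (-135 + 258) = -5595/4 + 123 = -5103/4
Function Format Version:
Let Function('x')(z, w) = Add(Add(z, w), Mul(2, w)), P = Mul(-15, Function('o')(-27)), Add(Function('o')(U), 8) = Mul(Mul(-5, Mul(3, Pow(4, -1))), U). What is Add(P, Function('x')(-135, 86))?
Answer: Rational(-5103, 4) ≈ -1275.8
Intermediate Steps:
Function('o')(U) = Add(-8, Mul(Rational(-15, 4), U)) (Function('o')(U) = Add(-8, Mul(Mul(-5, Mul(3, Pow(4, -1))), U)) = Add(-8, Mul(Mul(-5, Mul(3, Rational(1, 4))), U)) = Add(-8, Mul(Mul(-5, Rational(3, 4)), U)) = Add(-8, Mul(Rational(-15, 4), U)))
P = Rational(-5595, 4) (P = Mul(-15, Add(-8, Mul(Rational(-15, 4), -27))) = Mul(-15, Add(-8, Rational(405, 4))) = Mul(-15, Rational(373, 4)) = Rational(-5595, 4) ≈ -1398.8)
Function('x')(z, w) = Add(z, Mul(3, w)) (Function('x')(z, w) = Add(Add(w, z), Mul(2, w)) = Add(z, Mul(3, w)))
Add(P, Function('x')(-135, 86)) = Add(Rational(-5595, 4), Add(-135, Mul(3, 86))) = Add(Rational(-5595, 4), Add(-135, 258)) = Add(Rational(-5595, 4), 123) = Rational(-5103, 4)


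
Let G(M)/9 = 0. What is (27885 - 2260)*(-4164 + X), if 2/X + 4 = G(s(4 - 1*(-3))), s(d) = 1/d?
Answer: -213430625/2 ≈ -1.0672e+8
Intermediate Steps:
G(M) = 0 (G(M) = 9*0 = 0)
X = -½ (X = 2/(-4 + 0) = 2/(-4) = 2*(-¼) = -½ ≈ -0.50000)
(27885 - 2260)*(-4164 + X) = (27885 - 2260)*(-4164 - ½) = 25625*(-8329/2) = -213430625/2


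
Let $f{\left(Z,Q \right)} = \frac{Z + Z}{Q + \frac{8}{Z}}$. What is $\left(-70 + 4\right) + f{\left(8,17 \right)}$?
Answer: $- \frac{586}{9} \approx -65.111$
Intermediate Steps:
$f{\left(Z,Q \right)} = \frac{2 Z}{Q + \frac{8}{Z}}$
$\left(-70 + 4\right) + f{\left(8,17 \right)} = \left(-70 + 4\right) + \frac{2 \cdot 8^{2}}{8 + 17 \cdot 8} = -66 + 2 \cdot 64 \frac{1}{8 + 136} = -66 + 2 \cdot 64 \cdot \frac{1}{144} = -66 + \frac{8}{9} = - \frac{586}{9}$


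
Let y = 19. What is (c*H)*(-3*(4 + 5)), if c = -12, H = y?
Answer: 6156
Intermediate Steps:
H = 19
(c*H)*(-3*(4 + 5)) = (-12*19)*(-3*(4 + 5)) = -(-684)*9 = -228*(-27) = 6156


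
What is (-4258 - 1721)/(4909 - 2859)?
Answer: -5979/2050 ≈ -2.9166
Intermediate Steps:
(-4258 - 1721)/(4909 - 2859) = -5979/2050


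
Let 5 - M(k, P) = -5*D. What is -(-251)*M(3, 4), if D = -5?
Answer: -5020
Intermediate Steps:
M(k, P) = -20 (M(k, P) = 5 - (-5)*(-5) = 5 - 1*25 = 5 - 25 = -20)
-(-251)*M(3, 4) = -(-251)*(-20) = -251*20 = -5020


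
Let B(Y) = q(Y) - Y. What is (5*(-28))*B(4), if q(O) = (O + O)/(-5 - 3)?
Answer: 700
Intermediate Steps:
q(O) = -O/4 (q(O) = (2*O)/(-8) = (2*O)*(-⅛) = -O/4)
B(Y) = -5*Y/4 (B(Y) = -Y/4 - Y = -5*Y/4)
(5*(-28))*B(4) = (5*(-28))*(-5/4*4) = -140*(-5) = 700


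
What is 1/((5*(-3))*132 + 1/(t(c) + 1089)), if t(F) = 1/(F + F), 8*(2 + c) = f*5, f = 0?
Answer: -4355/8622896 ≈ -0.00050505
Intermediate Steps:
c = -2 (c = -2 + (0*5)/8 = -2 + (⅛)*0 = -2 + 0 = -2)
t(F) = 1/(2*F)
1/((5*(-3))*132 + 1/(t(c) + 1089)) = 1/((5*(-3))*132 + 1/((½)/(-2) + 1089)) = 1/(-15*132 + 1/((½)*(-½) + 1089)) = 1/(-1980 + 1/(-¼ + 1089)) = 1/(-1980 + 1/(4355/4)) = 1/(-1980 + 4/4355) = 1/(-8622896/4355) = -4355/8622896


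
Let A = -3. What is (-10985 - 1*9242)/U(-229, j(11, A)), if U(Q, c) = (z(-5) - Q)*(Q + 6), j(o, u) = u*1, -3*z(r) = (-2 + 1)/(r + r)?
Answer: 606810/1531787 ≈ 0.39615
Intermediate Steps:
z(r) = 1/(6*r) (z(r) = -(-2 + 1)/(3*(r + r)) = -(-1)/(3*(2*r)) = -(-1)*1/(2*r)/3 = -(-1)/(6*r) = 1/(6*r))
j(o, u) = u
U(Q, c) = (6 + Q)*(-1/30 - Q) (U(Q, c) = ((1/6)/(-5) - Q)*(Q + 6) = ((1/6)*(-1/5) - Q)*(6 + Q) = (-1/30 - Q)*(6 + Q) = (6 + Q)*(-1/30 - Q))
(-10985 - 1*9242)/U(-229, j(11, A)) = (-10985 - 1*9242)/(-1/5 - 1*(-229)**2 - 181/30*(-229)) = (-10985 - 9242)/(-1/5 - 1*52441 + 41449/30) = -20227/(-1/5 - 52441 + 41449/30) = -20227/(-1531787/30) = -20227*(-30/1531787) = 606810/1531787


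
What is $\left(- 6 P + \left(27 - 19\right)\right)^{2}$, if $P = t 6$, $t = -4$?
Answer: $23104$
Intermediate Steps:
$P = -24$ ($P = \left(-4\right) 6 = -24$)
$\left(- 6 P + \left(27 - 19\right)\right)^{2} = \left(\left(-6\right) \left(-24\right) + \left(27 - 19\right)\right)^{2} = \left(144 + 8\right)^{2} = 152^{2} = 23104$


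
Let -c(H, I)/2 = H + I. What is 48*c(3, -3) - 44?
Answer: -44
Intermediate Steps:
c(H, I) = -2*H - 2*I (c(H, I) = -2*(H + I) = -2*H - 2*I)
48*c(3, -3) - 44 = 48*(-2*3 - 2*(-3)) - 44 = 48*(-6 + 6) - 44 = 48*0 - 44 = 0 - 44 = -44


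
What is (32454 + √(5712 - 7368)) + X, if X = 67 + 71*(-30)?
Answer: 30391 + 6*I*√46 ≈ 30391.0 + 40.694*I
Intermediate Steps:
X = -2063 (X = 67 - 2130 = -2063)
(32454 + √(5712 - 7368)) + X = (32454 + √(5712 - 7368)) - 2063 = (32454 + √(-1656)) - 2063 = (32454 + 6*I*√46) - 2063 = 30391 + 6*I*√46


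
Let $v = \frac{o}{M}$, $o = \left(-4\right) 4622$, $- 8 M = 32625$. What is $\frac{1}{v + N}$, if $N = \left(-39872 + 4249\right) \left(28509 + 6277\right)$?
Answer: $- \frac{32625}{40428302096846} \approx -8.0698 \cdot 10^{-10}$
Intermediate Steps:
$M = - \frac{32625}{8}$ ($M = \left(- \frac{1}{8}\right) 32625 = - \frac{32625}{8} \approx -4078.1$)
$o = -18488$
$N = -1239181678$ ($N = \left(-35623\right) 34786 = -1239181678$)
$v = \frac{147904}{32625}$ ($v = - \frac{18488}{- \frac{32625}{8}} = \left(-18488\right) \left(- \frac{8}{32625}\right) = \frac{147904}{32625} \approx 4.5335$)
$\frac{1}{v + N} = \frac{1}{\frac{147904}{32625} - 1239181678} = \frac{1}{- \frac{40428302096846}{32625}} = - \frac{32625}{40428302096846}$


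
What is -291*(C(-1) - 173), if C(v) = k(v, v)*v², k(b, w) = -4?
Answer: 51507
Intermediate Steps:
C(v) = -4*v²
-291*(C(-1) - 173) = -291*(-4*(-1)² - 173) = -291*(-4*1 - 173) = -291*(-4 - 173) = -291*(-177) = 51507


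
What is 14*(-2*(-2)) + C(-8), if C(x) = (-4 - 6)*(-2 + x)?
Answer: 156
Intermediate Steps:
C(x) = 20 - 10*x (C(x) = -10*(-2 + x) = 20 - 10*x)
14*(-2*(-2)) + C(-8) = 14*(-2*(-2)) + (20 - 10*(-8)) = 14*4 + (20 + 80) = 56 + 100 = 156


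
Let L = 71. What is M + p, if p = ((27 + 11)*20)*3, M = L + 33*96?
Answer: 5519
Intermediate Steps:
M = 3239 (M = 71 + 33*96 = 71 + 3168 = 3239)
p = 2280 (p = (38*20)*3 = 760*3 = 2280)
M + p = 3239 + 2280 = 5519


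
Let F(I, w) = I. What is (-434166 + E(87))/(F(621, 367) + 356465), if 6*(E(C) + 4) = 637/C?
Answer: -226636103/186398892 ≈ -1.2159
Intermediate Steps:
E(C) = -4 + 637/(6*C) (E(C) = -4 + (637/C)/6 = -4 + 637/(6*C))
(-434166 + E(87))/(F(621, 367) + 356465) = (-434166 + (-4 + (637/6)/87))/(621 + 356465) = (-434166 + (-4 + (637/6)*(1/87)))/357086 = (-434166 + (-4 + 637/522))*(1/357086) = (-434166 - 1451/522)*(1/357086) = -226636103/522*1/357086 = -226636103/186398892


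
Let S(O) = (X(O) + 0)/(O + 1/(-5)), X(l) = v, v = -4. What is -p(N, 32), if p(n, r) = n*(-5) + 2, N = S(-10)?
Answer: -2/51 ≈ -0.039216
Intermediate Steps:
X(l) = -4
S(O) = -4/(-⅕ + O) (S(O) = (-4 + 0)/(O + 1/(-5)) = -4/(O - ⅕) = -4/(-⅕ + O))
N = 20/51 (N = -20/(-1 + 5*(-10)) = -20/(-1 - 50) = -20/(-51) = -20*(-1/51) = 20/51 ≈ 0.39216)
p(n, r) = 2 - 5*n (p(n, r) = -5*n + 2 = 2 - 5*n)
-p(N, 32) = -(2 - 5*20/51) = -(2 - 100/51) = -1*2/51 = -2/51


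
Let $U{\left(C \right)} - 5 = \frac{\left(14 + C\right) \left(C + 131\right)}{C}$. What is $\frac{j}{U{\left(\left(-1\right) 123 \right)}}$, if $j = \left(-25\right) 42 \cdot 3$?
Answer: $- \frac{387450}{1487} \approx -260.56$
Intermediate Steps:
$j = -3150$ ($j = \left(-1050\right) 3 = -3150$)
$U{\left(C \right)} = 5 + \frac{\left(14 + C\right) \left(131 + C\right)}{C}$ ($U{\left(C \right)} = 5 + \frac{\left(14 + C\right) \left(C + 131\right)}{C} = 5 + \frac{\left(14 + C\right) \left(131 + C\right)}{C}$)
$\frac{j}{U{\left(\left(-1\right) 123 \right)}} = - \frac{3150}{150 - 123 + \frac{1834}{\left(-1\right) 123}} = - \frac{3150}{150 - 123 + \frac{1834}{-123}} = - \frac{3150}{150 - 123 + 1834 \left(- \frac{1}{123}\right)} = - \frac{3150}{150 - 123 - \frac{1834}{123}} = - \frac{3150}{\frac{1487}{123}} = \left(-3150\right) \frac{123}{1487} = - \frac{387450}{1487}$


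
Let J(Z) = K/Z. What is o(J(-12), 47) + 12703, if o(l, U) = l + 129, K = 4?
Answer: 38495/3 ≈ 12832.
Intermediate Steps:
J(Z) = 4/Z
o(l, U) = 129 + l
o(J(-12), 47) + 12703 = (129 + 4/(-12)) + 12703 = (129 + 4*(-1/12)) + 12703 = (129 - ⅓) + 12703 = 386/3 + 12703 = 38495/3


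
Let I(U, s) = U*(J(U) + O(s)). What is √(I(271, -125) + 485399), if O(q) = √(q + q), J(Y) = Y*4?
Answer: √(779163 + 1355*I*√10) ≈ 882.71 + 2.427*I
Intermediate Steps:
J(Y) = 4*Y
O(q) = √2*√q (O(q) = √(2*q) = √2*√q)
I(U, s) = U*(4*U + √2*√s)
√(I(271, -125) + 485399) = √(271*(4*271 + √2*√(-125)) + 485399) = √(271*(1084 + √2*(5*I*√5)) + 485399) = √(271*(1084 + 5*I*√10) + 485399) = √((293764 + 1355*I*√10) + 485399) = √(779163 + 1355*I*√10)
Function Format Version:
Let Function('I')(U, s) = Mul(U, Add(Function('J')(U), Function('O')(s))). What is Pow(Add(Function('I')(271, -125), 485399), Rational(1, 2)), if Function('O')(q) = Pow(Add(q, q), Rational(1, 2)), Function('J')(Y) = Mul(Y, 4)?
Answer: Pow(Add(779163, Mul(1355, I, Pow(10, Rational(1, 2)))), Rational(1, 2)) ≈ Add(882.71, Mul(2.427, I))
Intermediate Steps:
Function('J')(Y) = Mul(4, Y)
Function('O')(q) = Mul(Pow(2, Rational(1, 2)), Pow(q, Rational(1, 2))) (Function('O')(q) = Pow(Mul(2, q), Rational(1, 2)) = Mul(Pow(2, Rational(1, 2)), Pow(q, Rational(1, 2))))
Function('I')(U, s) = Mul(U, Add(Mul(4, U), Mul(Pow(2, Rational(1, 2)), Pow(s, Rational(1, 2)))))
Pow(Add(Function('I')(271, -125), 485399), Rational(1, 2)) = Pow(Add(Mul(271, Add(Mul(4, 271), Mul(Pow(2, Rational(1, 2)), Pow(-125, Rational(1, 2))))), 485399), Rational(1, 2)) = Pow(Add(Mul(271, Add(1084, Mul(Pow(2, Rational(1, 2)), Mul(5, I, Pow(5, Rational(1, 2)))))), 485399), Rational(1, 2)) = Pow(Add(Mul(271, Add(1084, Mul(5, I, Pow(10, Rational(1, 2))))), 485399), Rational(1, 2)) = Pow(Add(Add(293764, Mul(1355, I, Pow(10, Rational(1, 2)))), 485399), Rational(1, 2)) = Pow(Add(779163, Mul(1355, I, Pow(10, Rational(1, 2)))), Rational(1, 2))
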